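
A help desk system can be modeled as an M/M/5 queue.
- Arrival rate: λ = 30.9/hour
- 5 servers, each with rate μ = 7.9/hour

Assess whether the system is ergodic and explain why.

Stability requires ρ = λ/(cμ) < 1
ρ = 30.9/(5 × 7.9) = 30.9/39.50 = 0.7823
Since 0.7823 < 1, the system is STABLE.
The servers are busy 78.23% of the time.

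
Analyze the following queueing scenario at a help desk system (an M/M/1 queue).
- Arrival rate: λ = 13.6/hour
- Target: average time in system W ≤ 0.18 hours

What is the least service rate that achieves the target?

For M/M/1: W = 1/(μ-λ)
Need W ≤ 0.18, so 1/(μ-λ) ≤ 0.18
μ - λ ≥ 1/0.18 = 5.5556
μ ≥ 13.6 + 5.5556 = 19.1556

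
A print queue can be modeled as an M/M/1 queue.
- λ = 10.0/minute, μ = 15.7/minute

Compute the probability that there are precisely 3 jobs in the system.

ρ = λ/μ = 10.0/15.7 = 0.63694
P(n) = (1-ρ)ρⁿ
P(3) = (1-0.63694) × 0.63694^3
P(3) = 0.363060 × 0.258402
P(3) = 0.09382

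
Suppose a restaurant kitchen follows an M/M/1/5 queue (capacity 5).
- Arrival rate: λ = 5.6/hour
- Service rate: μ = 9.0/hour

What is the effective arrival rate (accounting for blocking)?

ρ = λ/μ = 5.6/9.0 = 0.62222
P₀ = (1-ρ)/(1-ρ^(K+1)) = (1-0.62222)/(1-0.62222^6) = 0.3778/0.9420 = 0.4011
P_K = P₀×ρ^K = 0.40105 × 0.62222^5 = 0.40105 × 0.093265 = 0.03740
λ_eff = λ(1-P_K) = 5.6 × (1 - 0.037405) = 5.6 × 0.96259 = 5.3905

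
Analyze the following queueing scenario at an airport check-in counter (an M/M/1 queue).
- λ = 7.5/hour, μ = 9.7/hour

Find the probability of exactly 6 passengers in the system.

ρ = λ/μ = 7.5/9.7 = 0.7732
P(n) = (1-ρ)ρⁿ
P(6) = (1-0.7732) × 0.7732^6
P(6) = 0.22680 × 0.21367
P(6) = 0.04846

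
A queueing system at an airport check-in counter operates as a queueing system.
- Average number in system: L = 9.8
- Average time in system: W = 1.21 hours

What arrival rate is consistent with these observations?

Little's Law: L = λW, so λ = L/W
λ = 9.8/1.21 = 8.0992 passengers/hour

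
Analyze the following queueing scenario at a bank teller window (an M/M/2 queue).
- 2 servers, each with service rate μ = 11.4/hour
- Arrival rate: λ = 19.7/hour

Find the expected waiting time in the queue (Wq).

Traffic intensity: ρ = λ/(cμ) = 19.7/(2×11.4) = 0.8640
Since ρ = 0.8640 < 1, system is stable.
Offered load a = λ/μ = cρ = 19.7/11.4 = 1.7281
P₀ = [ Σₙ₌₀^1 aⁿ/n! + a^2/(2!(1-ρ)) ]⁻¹
Σ = a^0/0! + a^1/1! = 1.0000 + 1.7281 = 2.7281
a^2/(2!(1-ρ)) = 2.98623/(2 × 0.135965) = 10.9816
P₀ = 1/(2.7281 + 10.9816) = 0.07294
Lq = P₀·a^2·ρ / (2!(1-ρ)²) = 0.0729412 × 2.98623 × 0.864035 / (2 × 0.0184865) = 5.0903
Wq = Lq/λ = 5.0903/19.7 = 0.2584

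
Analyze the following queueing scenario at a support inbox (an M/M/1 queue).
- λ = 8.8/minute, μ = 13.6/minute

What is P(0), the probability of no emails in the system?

ρ = λ/μ = 8.8/13.6 = 0.6471
P(0) = 1 - ρ = 1 - 0.6471 = 0.3529
The server is idle 35.29% of the time.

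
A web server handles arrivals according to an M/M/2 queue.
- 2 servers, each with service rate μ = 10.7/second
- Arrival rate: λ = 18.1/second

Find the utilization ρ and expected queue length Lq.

Traffic intensity: ρ = λ/(cμ) = 18.1/(2×10.7) = 0.8458
Since ρ = 0.8458 < 1, system is stable.
Offered load a = λ/μ = cρ = 18.1/10.7 = 1.6916
P₀ = [ Σₙ₌₀^1 aⁿ/n! + a^2/(2!(1-ρ)) ]⁻¹
Σ = a^0/0! + a^1/1! = 1.0000 + 1.6916 = 2.6916
a^2/(2!(1-ρ)) = 2.86147/(2 × 0.154206) = 9.2781
P₀ = 1/(2.6916 + 9.2781) = 0.08354
Lq = P₀·a^2·ρ / (2!(1-ρ)²) = 0.0835443 × 2.86147 × 0.845794 / (2 × 0.0237794) = 4.2515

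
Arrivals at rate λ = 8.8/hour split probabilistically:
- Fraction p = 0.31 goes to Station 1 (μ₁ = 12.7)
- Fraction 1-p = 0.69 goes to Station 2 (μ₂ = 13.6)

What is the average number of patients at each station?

Effective rates: λ₁ = 8.8×0.31 = 2.728, λ₂ = 8.8×0.69 = 6.072
Station 1: ρ₁ = 2.728/12.7 = 0.2148, L₁ = ρ₁/(1-ρ₁) = 0.2148/(1-0.2148) = 0.2736
Station 2: ρ₂ = 6.072/13.6 = 0.44647, L₂ = ρ₂/(1-ρ₂) = 0.44647/(1-0.44647) = 0.8066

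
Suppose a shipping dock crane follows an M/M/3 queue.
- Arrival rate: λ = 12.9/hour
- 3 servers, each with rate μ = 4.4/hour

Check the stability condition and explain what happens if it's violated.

Stability requires ρ = λ/(cμ) < 1
ρ = 12.9/(3 × 4.4) = 12.9/13.20 = 0.9773
Since 0.9773 < 1, the system is STABLE.
The servers are busy 97.73% of the time.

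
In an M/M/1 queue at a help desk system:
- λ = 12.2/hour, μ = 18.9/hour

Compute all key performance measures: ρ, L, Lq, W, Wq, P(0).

Step 1: ρ = λ/μ = 12.2/18.9 = 0.6455
Step 2: L = λ/(μ-λ) = 12.2/6.70 = 1.8209
Step 3: Lq = λ²/(μ(μ-λ)) = 148.84/(18.9×6.70) = 1.1754
Step 4: W = 1/(μ-λ) = 1/6.70 = 0.149254
Step 5: Wq = λ/(μ(μ-λ)) = 12.2/(18.9×6.70) = 0.09634
Step 6: P(0) = 1-ρ = 0.3545
Verify: L = λW = 12.2×0.149254 = 1.8209 ✔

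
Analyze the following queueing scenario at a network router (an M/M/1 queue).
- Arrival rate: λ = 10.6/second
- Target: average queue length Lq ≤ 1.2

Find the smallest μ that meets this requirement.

For M/M/1: Lq = λ²/(μ(μ-λ))
Need Lq ≤ 1.2, i.e. μ(μ-λ) ≥ λ²/1.2
μ² - 10.6μ - 112.36/1.2 ≥ 0  →  μ² - 10.6μ - 93.63333 ≥ 0
Quadratic formula (positive root): μ = [λ + √(λ² + 4×93.63333)]/2
Discriminant: 112.36 + 4×93.63333 = 486.8933, √486.8933 = 22.06566
μ ≥ (10.6 + 22.06566)/2 = 16.3328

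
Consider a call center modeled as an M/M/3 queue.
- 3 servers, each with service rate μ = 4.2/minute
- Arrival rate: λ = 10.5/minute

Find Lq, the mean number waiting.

Traffic intensity: ρ = λ/(cμ) = 10.5/(3×4.2) = 0.8333
Since ρ = 0.8333 < 1, system is stable.
Offered load a = λ/μ = cρ = 10.5/4.2 = 2.5000
P₀ = [ Σₙ₌₀^2 aⁿ/n! + a^3/(3!(1-ρ)) ]⁻¹
Σ = a^0/0! + a^1/1! + a^2/2! = 1.0000 + 2.5000 + 3.1250 = 6.6250
a^3/(3!(1-ρ)) = 15.6250/(6 × 0.166667) = 15.6250
P₀ = 1/(6.6250 + 15.6250) = 0.04494
Lq = P₀·a^3·ρ / (3!(1-ρ)²) = 0.044944 × 15.6250 × 0.83333 / (6 × 0.027778) = 3.5112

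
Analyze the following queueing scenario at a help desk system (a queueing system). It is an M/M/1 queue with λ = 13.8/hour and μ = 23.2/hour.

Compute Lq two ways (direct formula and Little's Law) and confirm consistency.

Method 1 (direct): Lq = λ²/(μ(μ-λ)) = 190.44/(23.2 × 9.40) = 0.8733

Method 2 (Little's Law):
W = 1/(μ-λ) = 1/9.40 = 0.10638
Wq = W - 1/μ = 0.10638 - 0.043103 = 0.06328
Lq = λWq = 13.8 × 0.06328 = 0.8733 ✔ (matches Method 1)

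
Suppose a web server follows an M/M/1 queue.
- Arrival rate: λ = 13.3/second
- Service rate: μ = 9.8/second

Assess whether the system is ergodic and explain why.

Stability requires ρ = λ/(cμ) < 1
ρ = 13.3/(1 × 9.8) = 13.3/9.80 = 1.3571
Since 1.3571 ≥ 1, the system is UNSTABLE.
Queue grows without bound. Need μ > λ = 13.3.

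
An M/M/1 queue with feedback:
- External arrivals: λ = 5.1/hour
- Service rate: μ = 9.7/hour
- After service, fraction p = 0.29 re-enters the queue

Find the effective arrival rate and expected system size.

Effective arrival rate: λ_eff = λ/(1-p) = 5.1/(1-0.29) = 5.1/0.71 = 7.1830986
ρ = λ_eff/μ = 7.1830986/9.7 = 0.7405256
L = ρ/(1-ρ) = 0.7405256/(1-0.7405256) = 2.8539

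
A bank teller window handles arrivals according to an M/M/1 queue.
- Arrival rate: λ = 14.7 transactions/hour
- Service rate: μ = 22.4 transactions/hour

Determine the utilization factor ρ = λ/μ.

Server utilization: ρ = λ/μ
ρ = 14.7/22.4 = 0.6562
The server is busy 65.62% of the time.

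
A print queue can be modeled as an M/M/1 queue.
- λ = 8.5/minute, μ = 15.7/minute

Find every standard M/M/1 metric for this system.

Step 1: ρ = λ/μ = 8.5/15.7 = 0.5414
Step 2: L = λ/(μ-λ) = 8.5/7.20 = 1.1806
Step 3: Lq = λ²/(μ(μ-λ)) = 72.25/(15.7×7.20) = 0.6392
Step 4: W = 1/(μ-λ) = 1/7.20 = 0.1389
Step 5: Wq = λ/(μ(μ-λ)) = 8.5/(15.7×7.20) = 0.07519
Step 6: P(0) = 1-ρ = 0.4586
Verify: L = λW = 8.5×0.1389 = 1.1806 ✔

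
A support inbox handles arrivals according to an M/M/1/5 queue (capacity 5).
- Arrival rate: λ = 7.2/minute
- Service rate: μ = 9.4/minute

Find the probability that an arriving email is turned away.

ρ = λ/μ = 7.2/9.4 = 0.76596
P₀ = (1-ρ)/(1-ρ^(K+1)) = (1-0.76596)/(1-0.76596^6) = 0.23404/0.79805 = 0.2933
P_K = P₀×ρ^K = 0.29326 × 0.76596^5 = 0.29326 × 0.26365 = 0.07732
Blocking probability = 7.73%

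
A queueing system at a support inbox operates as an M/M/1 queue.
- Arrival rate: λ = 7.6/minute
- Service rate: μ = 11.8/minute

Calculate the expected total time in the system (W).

First, compute utilization: ρ = λ/μ = 7.6/11.8 = 0.6441
For M/M/1: W = 1/(μ-λ)
W = 1/(11.8-7.6) = 1/4.20
W = 0.2381 minutes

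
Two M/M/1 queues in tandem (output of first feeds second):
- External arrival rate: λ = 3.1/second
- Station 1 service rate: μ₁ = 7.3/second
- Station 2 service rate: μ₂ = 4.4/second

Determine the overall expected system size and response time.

By Jackson's theorem, each station behaves as independent M/M/1.
Station 1: ρ₁ = 3.1/7.3 = 0.4247, L₁ = ρ₁/(1-ρ₁) = λ/(μ₁-λ) = 3.1/4.20 = 0.7381
Station 2: ρ₂ = 3.1/4.4 = 0.7045, L₂ = ρ₂/(1-ρ₂) = λ/(μ₂-λ) = 3.1/1.30 = 2.3846
Total: L = L₁ + L₂ = 0.7381 + 2.3846 = 3.1227
W = L/λ = 3.1227/3.1 = 1.0073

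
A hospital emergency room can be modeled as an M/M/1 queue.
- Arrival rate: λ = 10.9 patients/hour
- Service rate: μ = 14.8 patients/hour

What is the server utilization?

Server utilization: ρ = λ/μ
ρ = 10.9/14.8 = 0.7365
The server is busy 73.65% of the time.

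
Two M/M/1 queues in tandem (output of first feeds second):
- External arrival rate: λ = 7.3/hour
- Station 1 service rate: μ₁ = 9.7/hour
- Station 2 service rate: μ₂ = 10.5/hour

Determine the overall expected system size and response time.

By Jackson's theorem, each station behaves as independent M/M/1.
Station 1: ρ₁ = 7.3/9.7 = 0.7526, L₁ = ρ₁/(1-ρ₁) = λ/(μ₁-λ) = 7.3/2.40 = 3.0417
Station 2: ρ₂ = 7.3/10.5 = 0.6952, L₂ = ρ₂/(1-ρ₂) = λ/(μ₂-λ) = 7.3/3.20 = 2.2812
Total: L = L₁ + L₂ = 3.0417 + 2.2812 = 5.3229
W = L/λ = 5.3229/7.3 = 0.7292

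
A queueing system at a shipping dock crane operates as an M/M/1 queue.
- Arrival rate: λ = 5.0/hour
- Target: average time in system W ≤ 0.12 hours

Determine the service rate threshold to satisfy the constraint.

For M/M/1: W = 1/(μ-λ)
Need W ≤ 0.12, so 1/(μ-λ) ≤ 0.12
μ - λ ≥ 1/0.12 = 8.3333
μ ≥ 5.0 + 8.3333 = 13.3333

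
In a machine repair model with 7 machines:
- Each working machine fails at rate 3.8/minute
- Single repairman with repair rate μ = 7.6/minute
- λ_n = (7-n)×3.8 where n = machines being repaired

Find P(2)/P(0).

P(2)/P(0) = ∏_{i=0}^{2-1} λ_i/μ_{i+1}
= (7-0)×3.8/7.6 × (7-1)×3.8/7.6
= 10.5000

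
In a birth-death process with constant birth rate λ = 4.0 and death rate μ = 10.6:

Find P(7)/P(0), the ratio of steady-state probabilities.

For constant rates: P(n)/P(0) = (λ/μ)^n
P(7)/P(0) = (4.0/10.6)^7 = 0.3774^7 = 0.001090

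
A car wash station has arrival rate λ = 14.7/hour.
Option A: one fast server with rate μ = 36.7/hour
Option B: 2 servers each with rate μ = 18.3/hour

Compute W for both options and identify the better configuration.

Option A: single server μ = 36.7 (M/M/1)
  ρ_A = 14.7/36.7 = 0.4005
  W_A = 1/(μ-λ) = 1/(36.7-14.7) = 1/22.00 = 0.04545

Option B: 2 servers μ = 18.3 (M/M/2)
  ρ_B = λ/(cμ) = 14.7/(2×18.3) = 0.4016
  Offered load a = λ/μ = cρ = 14.7/18.3 = 0.8033
  P₀ = [ Σₙ₌₀^1 aⁿ/n! + a^2/(2!(1-ρ)) ]⁻¹
  Σ = a^0/0! + a^1/1! = 1.0000 + 0.8033 = 1.8033
  a^2/(2!(1-ρ)) = 0.6453/(2 × 0.5984) = 0.5392
  P₀ = 1/(1.8033 + 0.5392) = 0.4269
  Lq = P₀·a^2·ρ / (2!(1-ρ)²) = 0.4269 × 0.6453 × 0.4016 / (2 × 0.3580) = 0.1545
  Wq_B = Lq/λ = 0.1545/14.7 = 0.010510
  W_B = Wq_B + 1/μ = 0.010510 + 0.054645 = 0.06516

Since W_A = 0.04545 < W_B = 0.06516, Option A (single fast server) has the shorter time in system.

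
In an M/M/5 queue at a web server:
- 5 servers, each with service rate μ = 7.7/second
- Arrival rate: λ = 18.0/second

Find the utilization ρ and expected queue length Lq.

Traffic intensity: ρ = λ/(cμ) = 18.0/(5×7.7) = 0.4675
Since ρ = 0.4675 < 1, system is stable.
Offered load a = λ/μ = cρ = 18.0/7.7 = 2.3377
P₀ = [ Σₙ₌₀^4 aⁿ/n! + a^5/(5!(1-ρ)) ]⁻¹
Σ = a^0/0! + a^1/1! + a^2/2! + a^3/3! + a^4/4! = 1.0000 + 2.3377 + 2.7323 + 2.1291 + 1.2443 = 9.4434
a^5/(5!(1-ρ)) = 69.8086/(120 × 0.5325) = 1.0925
P₀ = 1/(9.4434 + 1.0925) = 0.09491
Lq = P₀·a^5·ρ / (5!(1-ρ)²) = 0.09491 × 69.8086 × 0.4675 / (120 × 0.2835) = 0.09105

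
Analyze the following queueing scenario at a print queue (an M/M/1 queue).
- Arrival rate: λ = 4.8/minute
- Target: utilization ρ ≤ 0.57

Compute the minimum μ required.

ρ = λ/μ, so μ = λ/ρ
μ ≥ 4.8/0.57 = 8.4211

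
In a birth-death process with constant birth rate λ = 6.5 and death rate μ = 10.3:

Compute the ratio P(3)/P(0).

For constant rates: P(n)/P(0) = (λ/μ)^n
P(3)/P(0) = (6.5/10.3)^3 = 0.63107^3 = 0.2513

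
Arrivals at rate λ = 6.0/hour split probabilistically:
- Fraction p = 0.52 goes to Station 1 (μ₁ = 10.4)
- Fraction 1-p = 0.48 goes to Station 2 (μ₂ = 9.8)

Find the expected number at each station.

Effective rates: λ₁ = 6.0×0.52 = 3.12, λ₂ = 6.0×0.48 = 2.88
Station 1: ρ₁ = 3.12/10.4 = 0.3000, L₁ = ρ₁/(1-ρ₁) = 0.3000/(1-0.3000) = 0.4286
Station 2: ρ₂ = 2.88/9.8 = 0.2939, L₂ = ρ₂/(1-ρ₂) = 0.2939/(1-0.2939) = 0.4162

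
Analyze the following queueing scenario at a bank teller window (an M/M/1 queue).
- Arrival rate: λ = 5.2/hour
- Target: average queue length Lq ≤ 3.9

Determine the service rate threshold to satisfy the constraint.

For M/M/1: Lq = λ²/(μ(μ-λ))
Need Lq ≤ 3.9, i.e. μ(μ-λ) ≥ λ²/3.9
μ² - 5.2μ - 27.04/3.9 ≥ 0  →  μ² - 5.2μ - 6.933333 ≥ 0
Quadratic formula (positive root): μ = [λ + √(λ² + 4×6.933333)]/2
Discriminant: 27.04 + 4×6.933333 = 54.77333, √54.77333 = 7.400901
μ ≥ (5.2 + 7.400901)/2 = 6.3005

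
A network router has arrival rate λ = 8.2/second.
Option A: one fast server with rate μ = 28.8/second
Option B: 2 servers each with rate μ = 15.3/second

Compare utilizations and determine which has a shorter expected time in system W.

Option A: single server μ = 28.8 (M/M/1)
  ρ_A = 8.2/28.8 = 0.2847
  W_A = 1/(μ-λ) = 1/(28.8-8.2) = 1/20.60 = 0.04854

Option B: 2 servers μ = 15.3 (M/M/2)
  ρ_B = λ/(cμ) = 8.2/(2×15.3) = 0.2680
  Offered load a = λ/μ = cρ = 8.2/15.3 = 0.5359
  P₀ = [ Σₙ₌₀^1 aⁿ/n! + a^2/(2!(1-ρ)) ]⁻¹
  Σ = a^0/0! + a^1/1! = 1.0000 + 0.5359 = 1.5359
  a^2/(2!(1-ρ)) = 0.2872/(2 × 0.7320) = 0.1962
  P₀ = 1/(1.5359 + 0.1962) = 0.5773
  Lq = P₀·a^2·ρ / (2!(1-ρ)²) = 0.5773 × 0.2872 × 0.2680 / (2 × 0.5359) = 0.04146
  Wq_B = Lq/λ = 0.041464/8.2 = 0.005057
  W_B = Wq_B + 1/μ = 0.005057 + 0.06536 = 0.07042

Since W_A = 0.04854 < W_B = 0.07042, Option A (single fast server) has the shorter time in system.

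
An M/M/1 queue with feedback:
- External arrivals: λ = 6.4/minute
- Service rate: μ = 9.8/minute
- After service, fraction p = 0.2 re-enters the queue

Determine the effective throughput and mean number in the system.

Effective arrival rate: λ_eff = λ/(1-p) = 6.4/(1-0.2) = 6.4/0.80 = 8.0000
ρ = λ_eff/μ = 8.0000/9.8 = 0.8163265
L = ρ/(1-ρ) = 0.8163265/(1-0.8163265) = 4.4444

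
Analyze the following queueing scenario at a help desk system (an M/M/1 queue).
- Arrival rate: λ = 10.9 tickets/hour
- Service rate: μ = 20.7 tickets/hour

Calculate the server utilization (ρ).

Server utilization: ρ = λ/μ
ρ = 10.9/20.7 = 0.5266
The server is busy 52.66% of the time.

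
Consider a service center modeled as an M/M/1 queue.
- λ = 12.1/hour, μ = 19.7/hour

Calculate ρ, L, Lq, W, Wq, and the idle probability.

Step 1: ρ = λ/μ = 12.1/19.7 = 0.6142
Step 2: L = λ/(μ-λ) = 12.1/7.60 = 1.5921
Step 3: Lq = λ²/(μ(μ-λ)) = 146.41/(19.7×7.60) = 0.9779
Step 4: W = 1/(μ-λ) = 1/7.60 = 0.13158
Step 5: Wq = λ/(μ(μ-λ)) = 12.1/(19.7×7.60) = 0.08082
Step 6: P(0) = 1-ρ = 0.3858
Verify: L = λW = 12.1×0.13158 = 1.5921 ✔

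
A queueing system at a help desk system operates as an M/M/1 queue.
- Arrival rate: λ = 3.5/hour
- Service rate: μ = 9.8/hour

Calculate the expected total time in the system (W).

First, compute utilization: ρ = λ/μ = 3.5/9.8 = 0.3571
For M/M/1: W = 1/(μ-λ)
W = 1/(9.8-3.5) = 1/6.30
W = 0.1587 hours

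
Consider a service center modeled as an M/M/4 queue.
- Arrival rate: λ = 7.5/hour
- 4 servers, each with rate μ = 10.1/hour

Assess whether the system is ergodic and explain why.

Stability requires ρ = λ/(cμ) < 1
ρ = 7.5/(4 × 10.1) = 7.5/40.40 = 0.1856
Since 0.1856 < 1, the system is STABLE.
The servers are busy 18.56% of the time.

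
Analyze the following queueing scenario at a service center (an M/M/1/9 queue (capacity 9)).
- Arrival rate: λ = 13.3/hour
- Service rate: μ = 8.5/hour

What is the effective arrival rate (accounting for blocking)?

ρ = λ/μ = 13.3/8.5 = 1.56471
P₀ = (1-ρ)/(1-ρ^(K+1)) = (1-1.56471)/(1-1.56471^10) = -0.5647/-86.9708 = 0.006493
P_K = P₀×ρ^K = 0.0064931 × 1.56471^9 = 0.0064931 × 56.2218 = 0.3651
λ_eff = λ(1-P_K) = 13.3 × (1 - 0.36505) = 13.3 × 0.63495 = 8.4448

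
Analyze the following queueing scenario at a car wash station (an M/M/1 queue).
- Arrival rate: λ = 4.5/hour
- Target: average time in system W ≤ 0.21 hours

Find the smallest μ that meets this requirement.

For M/M/1: W = 1/(μ-λ)
Need W ≤ 0.21, so 1/(μ-λ) ≤ 0.21
μ - λ ≥ 1/0.21 = 4.7619
μ ≥ 4.5 + 4.7619 = 9.2619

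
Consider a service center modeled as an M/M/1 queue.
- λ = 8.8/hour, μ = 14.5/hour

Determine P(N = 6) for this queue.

ρ = λ/μ = 8.8/14.5 = 0.6069
P(n) = (1-ρ)ρⁿ
P(6) = (1-0.6069) × 0.6069^6
P(6) = 0.3931 × 0.04997
P(6) = 0.01964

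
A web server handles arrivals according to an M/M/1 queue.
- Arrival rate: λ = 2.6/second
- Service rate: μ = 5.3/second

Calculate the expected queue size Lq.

ρ = λ/μ = 2.6/5.3 = 0.4906
For M/M/1: Lq = λ²/(μ(μ-λ))
Lq = 6.76/(5.3 × 2.70)
Lq = 0.4724 requests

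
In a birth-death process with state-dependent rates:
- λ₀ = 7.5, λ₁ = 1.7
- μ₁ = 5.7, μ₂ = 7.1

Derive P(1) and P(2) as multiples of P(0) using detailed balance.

Balance equations:
State 0: λ₀P₀ = μ₁P₁ → P₁ = (λ₀/μ₁)P₀ = (7.5/5.7)P₀ = 1.3158P₀
State 1: P₂ = (λ₀λ₁)/(μ₁μ₂)P₀ = (7.5×1.7)/(5.7×7.1)P₀ = 0.3150P₀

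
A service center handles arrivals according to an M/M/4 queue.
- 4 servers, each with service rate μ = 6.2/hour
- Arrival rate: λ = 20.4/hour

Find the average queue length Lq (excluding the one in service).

Traffic intensity: ρ = λ/(cμ) = 20.4/(4×6.2) = 0.8226
Since ρ = 0.8226 < 1, system is stable.
Offered load a = λ/μ = cρ = 20.4/6.2 = 3.2903
P₀ = [ Σₙ₌₀^3 aⁿ/n! + a^4/(4!(1-ρ)) ]⁻¹
Σ = a^0/0! + a^1/1! + a^2/2! + a^3/3! = 1.0000 + 3.2903 + 5.4131 + 5.9370 = 15.6404
a^4/(4!(1-ρ)) = 117.2071/(24 × 0.1774194) = 27.5259
P₀ = 1/(15.6404 + 27.5259) = 0.02317
Lq = P₀·a^4·ρ / (4!(1-ρ)²) = 0.0231662 × 117.2071 × 0.822581 / (24 × 0.0314776) = 2.9565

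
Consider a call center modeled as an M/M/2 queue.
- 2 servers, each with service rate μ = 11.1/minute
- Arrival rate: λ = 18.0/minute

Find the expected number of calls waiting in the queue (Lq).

Traffic intensity: ρ = λ/(cμ) = 18.0/(2×11.1) = 0.8108
Since ρ = 0.8108 < 1, system is stable.
Offered load a = λ/μ = cρ = 18.0/11.1 = 1.6216
P₀ = [ Σₙ₌₀^1 aⁿ/n! + a^2/(2!(1-ρ)) ]⁻¹
Σ = a^0/0! + a^1/1! = 1.0000 + 1.6216 = 2.6216
a^2/(2!(1-ρ)) = 2.62966/(2 × 0.189189) = 6.9498
P₀ = 1/(2.6216 + 6.9498) = 0.1045
Lq = P₀·a^2·ρ / (2!(1-ρ)²) = 0.10448 × 2.6297 × 0.81081 / (2 × 0.035793) = 3.1119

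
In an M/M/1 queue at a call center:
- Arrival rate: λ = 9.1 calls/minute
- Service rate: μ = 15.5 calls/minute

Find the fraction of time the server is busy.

Server utilization: ρ = λ/μ
ρ = 9.1/15.5 = 0.5871
The server is busy 58.71% of the time.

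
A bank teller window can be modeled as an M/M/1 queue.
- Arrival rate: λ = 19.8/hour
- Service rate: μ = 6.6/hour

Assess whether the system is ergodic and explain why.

Stability requires ρ = λ/(cμ) < 1
ρ = 19.8/(1 × 6.6) = 19.8/6.60 = 3.0000
Since 3.0000 ≥ 1, the system is UNSTABLE.
Queue grows without bound. Need μ > λ = 19.8.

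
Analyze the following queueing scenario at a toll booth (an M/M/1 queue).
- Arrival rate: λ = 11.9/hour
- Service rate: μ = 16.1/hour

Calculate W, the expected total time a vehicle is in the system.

First, compute utilization: ρ = λ/μ = 11.9/16.1 = 0.7391
For M/M/1: W = 1/(μ-λ)
W = 1/(16.1-11.9) = 1/4.20
W = 0.2381 hours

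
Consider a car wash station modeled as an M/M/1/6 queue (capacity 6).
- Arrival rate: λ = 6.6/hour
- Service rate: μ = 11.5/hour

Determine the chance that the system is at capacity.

ρ = λ/μ = 6.6/11.5 = 0.57391
P₀ = (1-ρ)/(1-ρ^(K+1)) = (1-0.57391)/(1-0.57391^7) = 0.4261/0.9795 = 0.4350
P_K = P₀×ρ^K = 0.4350 × 0.57391^6 = 0.4350 × 0.03573 = 0.01554
Blocking probability = 1.55%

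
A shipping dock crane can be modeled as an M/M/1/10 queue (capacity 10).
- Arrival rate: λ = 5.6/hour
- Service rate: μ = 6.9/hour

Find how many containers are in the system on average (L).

ρ = λ/μ = 5.6/6.9 = 0.81159
P₀ = (1-ρ)/(1-ρ^(K+1)) = (1-0.81159)/(1-0.81159^11) = 0.1884/0.8994 = 0.2095
P_K = P₀×ρ^K = 0.20949 × 0.81159^10 = 0.20949 × 0.12398 = 0.02597
L = ρ[1 - (K+1)ρ^K + Kρ^(K+1)] / [(1-ρ)(1-ρ^(K+1))]
L = 0.81159 × (1 - 11×0.12398 + 10×0.10062) / ((1 - 0.81159) × (1 - 0.10062)) = 3.0769 containers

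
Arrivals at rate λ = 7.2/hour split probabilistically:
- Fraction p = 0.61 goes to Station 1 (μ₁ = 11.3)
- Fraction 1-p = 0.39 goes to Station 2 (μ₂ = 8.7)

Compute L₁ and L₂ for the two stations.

Effective rates: λ₁ = 7.2×0.61 = 4.392, λ₂ = 7.2×0.39 = 2.808
Station 1: ρ₁ = 4.392/11.3 = 0.38867, L₁ = ρ₁/(1-ρ₁) = 0.38867/(1-0.38867) = 0.6358
Station 2: ρ₂ = 2.808/8.7 = 0.32276, L₂ = ρ₂/(1-ρ₂) = 0.32276/(1-0.32276) = 0.4766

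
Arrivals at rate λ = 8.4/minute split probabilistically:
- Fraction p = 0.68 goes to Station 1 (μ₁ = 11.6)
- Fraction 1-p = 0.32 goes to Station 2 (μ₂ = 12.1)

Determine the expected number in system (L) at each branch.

Effective rates: λ₁ = 8.4×0.68 = 5.712, λ₂ = 8.4×0.32 = 2.688
Station 1: ρ₁ = 5.712/11.6 = 0.4924, L₁ = ρ₁/(1-ρ₁) = 0.4924/(1-0.4924) = 0.9701
Station 2: ρ₂ = 2.688/12.1 = 0.22215, L₂ = ρ₂/(1-ρ₂) = 0.22215/(1-0.22215) = 0.2856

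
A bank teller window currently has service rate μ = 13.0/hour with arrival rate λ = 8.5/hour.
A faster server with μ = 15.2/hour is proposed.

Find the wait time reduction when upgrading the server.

System 1: ρ₁ = 8.5/13.0 = 0.6538, W₁ = 1/(13.0-8.5) = 0.22222
System 2: ρ₂ = 8.5/15.2 = 0.5592, W₂ = 1/(15.2-8.5) = 0.14925
Improvement: (W₁-W₂)/W₁ = (0.22222-0.14925)/0.22222 = 32.84%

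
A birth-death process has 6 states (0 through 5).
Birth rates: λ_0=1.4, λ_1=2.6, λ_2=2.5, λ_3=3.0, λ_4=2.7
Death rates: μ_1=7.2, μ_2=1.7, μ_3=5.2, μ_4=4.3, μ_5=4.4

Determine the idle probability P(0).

Ratios P(n)/P(0) = (λ₀···λₙ₋₁)/(μ₁···μₙ):
P(1)/P(0) = (1.4)/(7.2) = 0.1944
P(2)/P(0) = (1.4×2.6)/(7.2×1.7) = 0.2974
P(3)/P(0) = (1.4×2.6×2.5)/(7.2×1.7×5.2) = 0.1430
P(4)/P(0) = (1.4×2.6×2.5×3.0)/(7.2×1.7×5.2×4.3) = 0.09975
P(5)/P(0) = (1.4×2.6×2.5×3.0×2.7)/(7.2×1.7×5.2×4.3×4.4) = 0.06121

Normalization: ∑ P(n) = 1
P(0) × (1.0000 + 0.1944 + 0.2974 + 0.1430 + 0.09975 + 0.06121) = 1
P(0) × 1.7958 = 1
P(0) = 1/1.7958 = 0.5569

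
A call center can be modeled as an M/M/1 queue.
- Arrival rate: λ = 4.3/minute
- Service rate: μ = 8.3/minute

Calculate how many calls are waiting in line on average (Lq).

ρ = λ/μ = 4.3/8.3 = 0.5181
For M/M/1: Lq = λ²/(μ(μ-λ))
Lq = 18.49/(8.3 × 4.00)
Lq = 0.5569 calls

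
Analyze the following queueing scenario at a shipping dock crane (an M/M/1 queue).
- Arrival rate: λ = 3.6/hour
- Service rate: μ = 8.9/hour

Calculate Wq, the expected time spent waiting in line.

First, compute utilization: ρ = λ/μ = 3.6/8.9 = 0.4045
For M/M/1: Wq = λ/(μ(μ-λ))
Wq = 3.6/(8.9 × (8.9-3.6))
Wq = 3.6/(8.9 × 5.30)
Wq = 0.07632 hours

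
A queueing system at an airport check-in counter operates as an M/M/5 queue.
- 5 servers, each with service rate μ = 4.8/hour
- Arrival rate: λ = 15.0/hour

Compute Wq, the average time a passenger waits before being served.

Traffic intensity: ρ = λ/(cμ) = 15.0/(5×4.8) = 0.6250
Since ρ = 0.6250 < 1, system is stable.
Offered load a = λ/μ = cρ = 15.0/4.8 = 3.1250
P₀ = [ Σₙ₌₀^4 aⁿ/n! + a^5/(5!(1-ρ)) ]⁻¹
Σ = a^0/0! + a^1/1! + a^2/2! + a^3/3! + a^4/4! = 1.0000 + 3.1250 + 4.8828 + 5.0863 + 3.9736 = 18.0677
a^5/(5!(1-ρ)) = 298.0232/(120 × 0.3750) = 6.6227
P₀ = 1/(18.0677 + 6.6227) = 0.04050
Lq = P₀·a^5·ρ / (5!(1-ρ)²) = 0.04050 × 298.0232 × 0.6250 / (120 × 0.1406) = 0.4471
Wq = Lq/λ = 0.44705/15.0 = 0.02980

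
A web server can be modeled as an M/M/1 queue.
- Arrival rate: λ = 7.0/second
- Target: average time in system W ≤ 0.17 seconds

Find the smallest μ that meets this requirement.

For M/M/1: W = 1/(μ-λ)
Need W ≤ 0.17, so 1/(μ-λ) ≤ 0.17
μ - λ ≥ 1/0.17 = 5.8824
μ ≥ 7.0 + 5.8824 = 12.8824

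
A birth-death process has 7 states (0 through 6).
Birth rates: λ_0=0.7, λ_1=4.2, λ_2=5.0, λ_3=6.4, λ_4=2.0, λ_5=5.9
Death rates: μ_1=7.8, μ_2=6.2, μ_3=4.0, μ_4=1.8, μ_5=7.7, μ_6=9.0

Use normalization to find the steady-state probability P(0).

Ratios P(n)/P(0) = (λ₀···λₙ₋₁)/(μ₁···μₙ):
P(1)/P(0) = (0.7)/(7.8) = 0.08974
P(2)/P(0) = (0.7×4.2)/(7.8×6.2) = 0.06079
P(3)/P(0) = (0.7×4.2×5.0)/(7.8×6.2×4.0) = 0.07599
P(4)/P(0) = (0.7×4.2×5.0×6.4)/(7.8×6.2×4.0×1.8) = 0.2702
P(5)/P(0) = (0.7×4.2×5.0×6.4×2.0)/(7.8×6.2×4.0×1.8×7.7) = 0.07018
P(6)/P(0) = (0.7×4.2×5.0×6.4×2.0×5.9)/(7.8×6.2×4.0×1.8×7.7×9.0) = 0.04601

Normalization: ∑ P(n) = 1
P(0) × (1.0000 + 0.08974 + 0.06079 + 0.07599 + 0.2702 + 0.07018 + 0.04601) = 1
P(0) × 1.6129 = 1
P(0) = 1/1.6129 = 0.6200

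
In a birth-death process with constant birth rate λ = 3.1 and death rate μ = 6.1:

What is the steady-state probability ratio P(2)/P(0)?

For constant rates: P(n)/P(0) = (λ/μ)^n
P(2)/P(0) = (3.1/6.1)^2 = 0.5082^2 = 0.2583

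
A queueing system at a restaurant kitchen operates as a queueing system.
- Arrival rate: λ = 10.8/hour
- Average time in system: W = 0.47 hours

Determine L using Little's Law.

Little's Law: L = λW
L = 10.8 × 0.47 = 5.0760 orders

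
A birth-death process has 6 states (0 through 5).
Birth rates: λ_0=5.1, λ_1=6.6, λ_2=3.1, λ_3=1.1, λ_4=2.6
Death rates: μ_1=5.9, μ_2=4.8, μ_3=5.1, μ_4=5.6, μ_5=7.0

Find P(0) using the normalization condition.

Ratios P(n)/P(0) = (λ₀···λₙ₋₁)/(μ₁···μₙ):
P(1)/P(0) = (5.1)/(5.9) = 0.864407
P(2)/P(0) = (5.1×6.6)/(5.9×4.8) = 1.18856
P(3)/P(0) = (5.1×6.6×3.1)/(5.9×4.8×5.1) = 0.722458
P(4)/P(0) = (5.1×6.6×3.1×1.1)/(5.9×4.8×5.1×5.6) = 0.141911
P(5)/P(0) = (5.1×6.6×3.1×1.1×2.6)/(5.9×4.8×5.1×5.6×7.0) = 0.0527099

Normalization: ∑ P(n) = 1
P(0) × (1.00000 + 0.864407 + 1.18856 + 0.722458 + 0.141911 + 0.0527099) = 1
P(0) × 3.9700 = 1
P(0) = 1/3.9700 = 0.2519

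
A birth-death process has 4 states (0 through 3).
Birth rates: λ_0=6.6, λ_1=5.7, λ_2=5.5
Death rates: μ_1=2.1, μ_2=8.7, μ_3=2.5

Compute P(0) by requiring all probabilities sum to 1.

Ratios P(n)/P(0) = (λ₀···λₙ₋₁)/(μ₁···μₙ):
P(1)/P(0) = (6.6)/(2.1) = 3.1429
P(2)/P(0) = (6.6×5.7)/(2.1×8.7) = 2.0591
P(3)/P(0) = (6.6×5.7×5.5)/(2.1×8.7×2.5) = 4.5300

Normalization: ∑ P(n) = 1
P(0) × (1.0000 + 3.1429 + 2.0591 + 4.5300) = 1
P(0) × 10.7320 = 1
P(0) = 1/10.7320 = 0.09318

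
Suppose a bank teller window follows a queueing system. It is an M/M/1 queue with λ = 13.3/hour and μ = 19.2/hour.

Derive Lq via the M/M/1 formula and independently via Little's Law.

Method 1 (direct): Lq = λ²/(μ(μ-λ)) = 176.89/(19.2 × 5.90) = 1.5615

Method 2 (Little's Law):
W = 1/(μ-λ) = 1/5.90 = 0.1694915
Wq = W - 1/μ = 0.1694915 - 0.05208333 = 0.117408
Lq = λWq = 13.3 × 0.117408 = 1.5615 ✔ (matches Method 1)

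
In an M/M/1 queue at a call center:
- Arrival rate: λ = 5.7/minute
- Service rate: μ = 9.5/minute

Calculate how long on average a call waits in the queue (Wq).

First, compute utilization: ρ = λ/μ = 5.7/9.5 = 0.6000
For M/M/1: Wq = λ/(μ(μ-λ))
Wq = 5.7/(9.5 × (9.5-5.7))
Wq = 5.7/(9.5 × 3.80)
Wq = 0.1579 minutes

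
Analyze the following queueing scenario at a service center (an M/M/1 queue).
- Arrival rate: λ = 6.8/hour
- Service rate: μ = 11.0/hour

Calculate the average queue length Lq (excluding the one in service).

ρ = λ/μ = 6.8/11.0 = 0.6182
For M/M/1: Lq = λ²/(μ(μ-λ))
Lq = 46.24/(11.0 × 4.20)
Lq = 1.0009 customers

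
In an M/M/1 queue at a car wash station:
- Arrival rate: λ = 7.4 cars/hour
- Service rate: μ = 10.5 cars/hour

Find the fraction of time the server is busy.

Server utilization: ρ = λ/μ
ρ = 7.4/10.5 = 0.7048
The server is busy 70.48% of the time.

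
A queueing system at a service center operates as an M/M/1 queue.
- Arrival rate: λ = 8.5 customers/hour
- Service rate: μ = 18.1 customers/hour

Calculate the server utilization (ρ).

Server utilization: ρ = λ/μ
ρ = 8.5/18.1 = 0.4696
The server is busy 46.96% of the time.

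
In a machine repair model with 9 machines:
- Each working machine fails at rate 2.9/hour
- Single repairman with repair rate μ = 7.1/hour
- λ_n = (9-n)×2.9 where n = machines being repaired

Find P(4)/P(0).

P(4)/P(0) = ∏_{i=0}^{4-1} λ_i/μ_{i+1}
= (9-0)×2.9/7.1 × (9-1)×2.9/7.1 × (9-2)×2.9/7.1 × (9-3)×2.9/7.1
= 84.1667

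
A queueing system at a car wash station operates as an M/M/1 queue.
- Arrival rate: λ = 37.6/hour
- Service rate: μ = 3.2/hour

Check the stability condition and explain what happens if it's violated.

Stability requires ρ = λ/(cμ) < 1
ρ = 37.6/(1 × 3.2) = 37.6/3.20 = 11.7500
Since 11.7500 ≥ 1, the system is UNSTABLE.
Queue grows without bound. Need μ > λ = 37.6.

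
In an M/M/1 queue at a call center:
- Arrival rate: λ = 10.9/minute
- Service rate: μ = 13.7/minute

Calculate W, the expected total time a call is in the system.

First, compute utilization: ρ = λ/μ = 10.9/13.7 = 0.7956
For M/M/1: W = 1/(μ-λ)
W = 1/(13.7-10.9) = 1/2.80
W = 0.3571 minutes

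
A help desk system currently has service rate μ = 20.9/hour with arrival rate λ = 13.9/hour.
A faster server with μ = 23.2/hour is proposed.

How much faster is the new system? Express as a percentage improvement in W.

System 1: ρ₁ = 13.9/20.9 = 0.6651, W₁ = 1/(20.9-13.9) = 0.14286
System 2: ρ₂ = 13.9/23.2 = 0.5991, W₂ = 1/(23.2-13.9) = 0.10753
Improvement: (W₁-W₂)/W₁ = (0.14286-0.10753)/0.14286 = 24.73%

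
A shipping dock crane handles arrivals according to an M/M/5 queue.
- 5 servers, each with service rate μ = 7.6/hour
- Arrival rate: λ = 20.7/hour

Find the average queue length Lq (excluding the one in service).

Traffic intensity: ρ = λ/(cμ) = 20.7/(5×7.6) = 0.5447
Since ρ = 0.5447 < 1, system is stable.
Offered load a = λ/μ = cρ = 20.7/7.6 = 2.7237
P₀ = [ Σₙ₌₀^4 aⁿ/n! + a^5/(5!(1-ρ)) ]⁻¹
Σ = a^0/0! + a^1/1! + a^2/2! + a^3/3! + a^4/4! = 1.0000 + 2.7237 + 3.7092 + 3.3676 + 2.2931 = 13.0936
a^5/(5!(1-ρ)) = 149.8938/(120 × 0.45526) = 2.7437
P₀ = 1/(13.0936 + 2.7437) = 0.06314
Lq = P₀·a^5·ρ / (5!(1-ρ)²) = 0.063142 × 149.8938 × 0.54474 / (120 × 0.20726) = 0.2073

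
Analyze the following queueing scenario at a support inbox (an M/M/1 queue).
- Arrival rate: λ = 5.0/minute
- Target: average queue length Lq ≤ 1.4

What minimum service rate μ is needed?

For M/M/1: Lq = λ²/(μ(μ-λ))
Need Lq ≤ 1.4, i.e. μ(μ-λ) ≥ λ²/1.4
μ² - 5.0μ - 25.00/1.4 ≥ 0  →  μ² - 5.0μ - 17.85714 ≥ 0
Quadratic formula (positive root): μ = [λ + √(λ² + 4×17.85714)]/2
Discriminant: 25.00 + 4×17.85714 = 96.4286, √96.4286 = 9.8198
μ ≥ (5.0 + 9.8198)/2 = 7.4099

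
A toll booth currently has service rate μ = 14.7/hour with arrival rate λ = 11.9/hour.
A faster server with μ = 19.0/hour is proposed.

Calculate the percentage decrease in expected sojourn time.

System 1: ρ₁ = 11.9/14.7 = 0.8095, W₁ = 1/(14.7-11.9) = 0.35714
System 2: ρ₂ = 11.9/19.0 = 0.6263, W₂ = 1/(19.0-11.9) = 0.14085
Improvement: (W₁-W₂)/W₁ = (0.35714-0.14085)/0.35714 = 60.56%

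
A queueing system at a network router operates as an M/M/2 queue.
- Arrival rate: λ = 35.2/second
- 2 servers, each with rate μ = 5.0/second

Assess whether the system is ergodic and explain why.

Stability requires ρ = λ/(cμ) < 1
ρ = 35.2/(2 × 5.0) = 35.2/10.00 = 3.5200
Since 3.5200 ≥ 1, the system is UNSTABLE.
Need c > λ/μ = 35.2/5.0 = 7.04.
Minimum servers needed: c = 8.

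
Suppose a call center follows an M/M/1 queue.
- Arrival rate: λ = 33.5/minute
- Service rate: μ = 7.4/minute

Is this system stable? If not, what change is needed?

Stability requires ρ = λ/(cμ) < 1
ρ = 33.5/(1 × 7.4) = 33.5/7.40 = 4.5270
Since 4.5270 ≥ 1, the system is UNSTABLE.
Queue grows without bound. Need μ > λ = 33.5.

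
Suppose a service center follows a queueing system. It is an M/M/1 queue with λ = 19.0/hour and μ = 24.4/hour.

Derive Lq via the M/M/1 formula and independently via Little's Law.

Method 1 (direct): Lq = λ²/(μ(μ-λ)) = 361.00/(24.4 × 5.40) = 2.7398

Method 2 (Little's Law):
W = 1/(μ-λ) = 1/5.40 = 0.1852
Wq = W - 1/μ = 0.1852 - 0.04098 = 0.1442
Lq = λWq = 19.0 × 0.1442 = 2.7398 ✔ (matches Method 1)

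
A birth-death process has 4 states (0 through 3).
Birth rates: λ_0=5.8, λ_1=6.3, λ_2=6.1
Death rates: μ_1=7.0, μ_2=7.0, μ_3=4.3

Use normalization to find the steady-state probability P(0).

Ratios P(n)/P(0) = (λ₀···λₙ₋₁)/(μ₁···μₙ):
P(1)/P(0) = (5.8)/(7.0) = 0.8286
P(2)/P(0) = (5.8×6.3)/(7.0×7.0) = 0.7457
P(3)/P(0) = (5.8×6.3×6.1)/(7.0×7.0×4.3) = 1.0579

Normalization: ∑ P(n) = 1
P(0) × (1.0000 + 0.8286 + 0.7457 + 1.0579) = 1
P(0) × 3.6322 = 1
P(0) = 1/3.6322 = 0.2753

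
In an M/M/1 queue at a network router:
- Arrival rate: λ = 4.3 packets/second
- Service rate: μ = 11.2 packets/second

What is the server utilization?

Server utilization: ρ = λ/μ
ρ = 4.3/11.2 = 0.3839
The server is busy 38.39% of the time.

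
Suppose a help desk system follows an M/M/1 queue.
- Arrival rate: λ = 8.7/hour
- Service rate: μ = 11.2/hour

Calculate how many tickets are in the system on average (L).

ρ = λ/μ = 8.7/11.2 = 0.7768
For M/M/1: L = λ/(μ-λ)
L = 8.7/(11.2-8.7) = 8.7/2.50
L = 3.4800 tickets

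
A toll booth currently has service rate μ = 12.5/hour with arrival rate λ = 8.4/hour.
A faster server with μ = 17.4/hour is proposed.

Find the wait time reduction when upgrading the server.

System 1: ρ₁ = 8.4/12.5 = 0.6720, W₁ = 1/(12.5-8.4) = 0.24390
System 2: ρ₂ = 8.4/17.4 = 0.4828, W₂ = 1/(17.4-8.4) = 0.11111
Improvement: (W₁-W₂)/W₁ = (0.24390-0.11111)/0.24390 = 54.44%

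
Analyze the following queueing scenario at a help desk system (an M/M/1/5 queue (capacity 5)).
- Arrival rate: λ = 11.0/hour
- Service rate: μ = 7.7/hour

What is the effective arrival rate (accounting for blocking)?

ρ = λ/μ = 11.0/7.7 = 1.4286
P₀ = (1-ρ)/(1-ρ^(K+1)) = (1-1.4286)/(1-1.4286^6) = -0.4286/-7.5009 = 0.05714
P_K = P₀×ρ^K = 0.05714 × 1.4286^5 = 0.05714 × 5.9505 = 0.3400
λ_eff = λ(1-P_K) = 11.0 × (1 - 0.3400) = 11.0 × 0.6600 = 7.2600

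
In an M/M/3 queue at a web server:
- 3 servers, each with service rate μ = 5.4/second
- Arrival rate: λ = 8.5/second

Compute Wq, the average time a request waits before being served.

Traffic intensity: ρ = λ/(cμ) = 8.5/(3×5.4) = 0.5247
Since ρ = 0.5247 < 1, system is stable.
Offered load a = λ/μ = cρ = 8.5/5.4 = 1.5741
P₀ = [ Σₙ₌₀^2 aⁿ/n! + a^3/(3!(1-ρ)) ]⁻¹
Σ = a^0/0! + a^1/1! + a^2/2! = 1.00000 + 1.57407 + 1.23885 = 3.8129
a^3/(3!(1-ρ)) = 3.9001/(6 × 0.4753) = 1.3676
P₀ = 1/(3.8129 + 1.3676) = 0.1930
Lq = P₀·a^3·ρ / (3!(1-ρ)²) = 0.1930 × 3.9001 × 0.5247 / (6 × 0.2259) = 0.2914
Wq = Lq/λ = 0.2914/8.5 = 0.03428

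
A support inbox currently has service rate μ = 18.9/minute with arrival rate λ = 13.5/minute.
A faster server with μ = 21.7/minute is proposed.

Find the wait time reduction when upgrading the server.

System 1: ρ₁ = 13.5/18.9 = 0.7143, W₁ = 1/(18.9-13.5) = 0.18519
System 2: ρ₂ = 13.5/21.7 = 0.6221, W₂ = 1/(21.7-13.5) = 0.12195
Improvement: (W₁-W₂)/W₁ = (0.18519-0.12195)/0.18519 = 34.15%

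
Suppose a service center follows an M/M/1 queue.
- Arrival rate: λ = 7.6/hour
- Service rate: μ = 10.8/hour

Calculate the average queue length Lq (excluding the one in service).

ρ = λ/μ = 7.6/10.8 = 0.7037
For M/M/1: Lq = λ²/(μ(μ-λ))
Lq = 57.76/(10.8 × 3.20)
Lq = 1.6713 customers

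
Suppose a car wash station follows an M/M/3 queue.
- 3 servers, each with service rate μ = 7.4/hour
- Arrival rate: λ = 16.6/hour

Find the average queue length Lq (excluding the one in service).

Traffic intensity: ρ = λ/(cμ) = 16.6/(3×7.4) = 0.7477
Since ρ = 0.7477 < 1, system is stable.
Offered load a = λ/μ = cρ = 16.6/7.4 = 2.2432
P₀ = [ Σₙ₌₀^2 aⁿ/n! + a^3/(3!(1-ρ)) ]⁻¹
Σ = a^0/0! + a^1/1! + a^2/2! = 1.0000 + 2.2432 + 2.5161 = 5.7593
a^3/(3!(1-ρ)) = 11.2883/(6 × 0.25225) = 7.4584
P₀ = 1/(5.7593 + 7.4584) = 0.07566
Lq = P₀·a^3·ρ / (3!(1-ρ)²) = 0.07566 × 11.2883 × 0.7477 / (6 × 0.06363) = 1.6727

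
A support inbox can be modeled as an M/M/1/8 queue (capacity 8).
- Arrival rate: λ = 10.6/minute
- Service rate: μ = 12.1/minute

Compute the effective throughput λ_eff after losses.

ρ = λ/μ = 10.6/12.1 = 0.87603
P₀ = (1-ρ)/(1-ρ^(K+1)) = (1-0.87603)/(1-0.87603^9) = 0.1240/0.6961 = 0.1781
P_K = P₀×ρ^K = 0.17808 × 0.87603^8 = 0.17808 × 0.34686 = 0.06177
λ_eff = λ(1-P_K) = 10.6 × (1 - 0.06177) = 10.6 × 0.93823 = 9.9452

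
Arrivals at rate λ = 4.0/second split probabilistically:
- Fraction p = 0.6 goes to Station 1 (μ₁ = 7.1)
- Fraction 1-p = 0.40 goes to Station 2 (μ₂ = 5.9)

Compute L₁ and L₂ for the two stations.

Effective rates: λ₁ = 4.0×0.6 = 2.4, λ₂ = 4.0×0.40 = 1.6
Station 1: ρ₁ = 2.4/7.1 = 0.3380, L₁ = ρ₁/(1-ρ₁) = 0.3380/(1-0.3380) = 0.5106
Station 2: ρ₂ = 1.6/5.9 = 0.2712, L₂ = ρ₂/(1-ρ₂) = 0.2712/(1-0.2712) = 0.3721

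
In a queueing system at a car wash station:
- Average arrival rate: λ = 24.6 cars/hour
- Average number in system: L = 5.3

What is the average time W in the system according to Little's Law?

Little's Law: L = λW, so W = L/λ
W = 5.3/24.6 = 0.2154 hours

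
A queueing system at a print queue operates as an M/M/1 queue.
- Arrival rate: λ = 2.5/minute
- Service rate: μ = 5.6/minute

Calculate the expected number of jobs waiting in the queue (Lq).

ρ = λ/μ = 2.5/5.6 = 0.4464
For M/M/1: Lq = λ²/(μ(μ-λ))
Lq = 6.25/(5.6 × 3.10)
Lq = 0.3600 jobs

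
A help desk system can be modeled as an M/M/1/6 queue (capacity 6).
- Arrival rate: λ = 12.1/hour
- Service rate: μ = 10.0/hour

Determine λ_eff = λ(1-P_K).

ρ = λ/μ = 12.1/10.0 = 1.2100
P₀ = (1-ρ)/(1-ρ^(K+1)) = (1-1.2100)/(1-1.2100^7) = -0.2100/-2.7975 = 0.07507
P_K = P₀×ρ^K = 0.07507 × 1.2100^6 = 0.07507 × 3.1384 = 0.2356
λ_eff = λ(1-P_K) = 12.1 × (1 - 0.235593) = 12.1 × 0.764407 = 9.2493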